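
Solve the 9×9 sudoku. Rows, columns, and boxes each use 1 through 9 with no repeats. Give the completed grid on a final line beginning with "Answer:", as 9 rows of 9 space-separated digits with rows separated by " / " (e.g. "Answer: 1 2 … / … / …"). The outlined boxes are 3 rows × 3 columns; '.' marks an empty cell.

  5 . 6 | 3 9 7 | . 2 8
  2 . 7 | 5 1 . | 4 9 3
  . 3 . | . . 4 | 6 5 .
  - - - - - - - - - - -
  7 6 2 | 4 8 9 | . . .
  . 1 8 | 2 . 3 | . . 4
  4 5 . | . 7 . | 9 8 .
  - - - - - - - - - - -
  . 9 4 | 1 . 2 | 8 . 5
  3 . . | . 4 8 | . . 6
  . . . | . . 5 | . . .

Step 1. [r7c8∈{3,7}] row 7 places 7 nowhere but r7c8, so r7c8=7.
Step 2. [r8c8∈{1}] r8c8 has the single candidate 1. So r8c8=1.
Step 3. [r6c4∈{6}] r6c4 is down to just 6, so r6c4=6.
Step 4. [r4c9∈{1}] only 1 remains possible at r4c9. So r4c9=1.
Step 5. [r8c7∈{2}] r8c7's peers cover all but 2 ⇒ r8c7=2.
Step 6. [r9c7∈{3}] r9c7 has the single candidate 3, so r9c7=3.
Step 7. [r2c2∈{8}] r2c2's peers cover all but 8 ⇒ r2c2=8.
Step 8. [r9c3∈{1}] r9c3's peers cover all but 1. So r9c3=1.
Step 9. [r9c5∈{6}] nothing but 6 survives at r9c5. So r9c5=6.
Step 10. [r8c2∈{7}] only 7 remains possible at r8c2, so r8c2=7.
Step 11. [r5c5∈{5}] nothing but 5 survives at r5c5. So r5c5=5.
Step 12. [r8c4∈{9}] r8c4 has the single candidate 9 ⇒ r8c4=9.
Step 13. [r3c3∈{9}] r3c3 is down to just 9, so r3c3=9.
Step 14. [r3c1∈{1}] r3c1 has the single candidate 1 ⇒ r3c1=1.
Step 15. [r1c7∈{1}] r1c7 has the single candidate 1. So r1c7=1.
Step 16. [r2c6∈{6}] r2c6's peers cover all but 6 ⇒ r2c6=6.
Step 17. [r8c3∈{5}] r8c3 has the single candidate 5 ⇒ r8c3=5.
Step 18. [r3c9∈{7}] nothing but 7 survives at r3c9. So r3c9=7.
Step 19. [r6c9∈{2}] r6c9 is down to just 2. So r6c9=2.
Step 20. [r6c3∈{3}] only 3 remains possible at r6c3 ⇒ r6c3=3.
Step 21. [r1c2∈{4}] only 4 remains possible at r1c2, so r1c2=4.
Step 22. [r9c9∈{9}] r9c9's peers cover all but 9. So r9c9=9.
Step 23. [r3c5∈{2}] only 2 remains possible at r3c5, so r3c5=2.
Step 24. [r5c8∈{6}] r5c8 has the single candidate 6, so r5c8=6.
Step 25. [r5c7∈{7}] nothing but 7 survives at r5c7 ⇒ r5c7=7.
Step 26. [r9c8∈{4}] r9c8's peers cover all but 4, so r9c8=4.
Step 27. [r9c4∈{7}] nothing but 7 survives at r9c4, so r9c4=7.
Step 28. [r4c8∈{3}] r4c8 is down to just 3. So r4c8=3.
Step 29. [r7c5∈{3}] nothing but 3 survives at r7c5, so r7c5=3.
Step 30. [r9c2∈{2}] nothing but 2 survives at r9c2. So r9c2=2.
Step 31. [r7c1∈{6}] r7c1 is down to just 6, so r7c1=6.
Step 32. [r6c6∈{1}] r6c6's peers cover all but 1. So r6c6=1.
Step 33. [r9c1∈{8}] r9c1's peers cover all but 8, so r9c1=8.
Step 34. [r5c1∈{9}] r5c1's peers cover all but 9. So r5c1=9.
Step 35. [r4c7∈{5}] r4c7 has the single candidate 5 ⇒ r4c7=5.
Step 36. [r3c4∈{8}] r3c4 is down to just 8. So r3c4=8.

Answer: 5 4 6 3 9 7 1 2 8 / 2 8 7 5 1 6 4 9 3 / 1 3 9 8 2 4 6 5 7 / 7 6 2 4 8 9 5 3 1 / 9 1 8 2 5 3 7 6 4 / 4 5 3 6 7 1 9 8 2 / 6 9 4 1 3 2 8 7 5 / 3 7 5 9 4 8 2 1 6 / 8 2 1 7 6 5 3 4 9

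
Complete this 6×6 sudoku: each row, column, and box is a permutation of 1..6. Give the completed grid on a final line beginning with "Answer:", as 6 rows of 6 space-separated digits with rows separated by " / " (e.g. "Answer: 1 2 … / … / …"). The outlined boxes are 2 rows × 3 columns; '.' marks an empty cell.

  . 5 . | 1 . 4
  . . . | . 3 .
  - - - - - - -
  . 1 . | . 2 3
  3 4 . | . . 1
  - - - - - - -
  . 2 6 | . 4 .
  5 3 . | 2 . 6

Step 1. [r4c5∈{5,6}] 5 has one home in col 5: r4c5, so r4c5=5.
Step 2. [r2c1∈{1,2,4,6}] in col 1, 4 fits only at r2c1. So r2c1=4.
Step 3. [r1c1∈{2,6}] across col 1, 2 lands solely at r1c1, so r1c1=2.
Step 4. [r4c4∈{6}] only 6 remains possible at r4c4, so r4c4=6.
Step 5. [r5c6∈{5}] r5c6 is down to just 5 ⇒ r5c6=5.
Step 6. [r2c3∈{1}] r2c3 is down to just 1. So r2c3=1.
Step 7. [r2c4∈{5}] r2c4 has the single candidate 5. So r2c4=5.
Step 8. [r1c5∈{6}] r1c5 is down to just 6 ⇒ r1c5=6.
Step 9. [r4c3∈{2}] r4c3's peers cover all but 2 ⇒ r4c3=2.
Step 10. [r3c4∈{4}] only 4 remains possible at r3c4, so r3c4=4.
Step 11. [r3c3∈{5}] only 5 remains possible at r3c3 ⇒ r3c3=5.
Step 12. [r5c1∈{1}] only 1 remains possible at r5c1, so r5c1=1.
Step 13. [r5c4∈{3}] r5c4's peers cover all but 3. So r5c4=3.
Step 14. [r2c6∈{2}] r2c6's peers cover all but 2, so r2c6=2.
Step 15. [r2c2∈{6}] nothing but 6 survives at r2c2. So r2c2=6.
Step 16. [r6c3∈{4}] r6c3's peers cover all but 4. So r6c3=4.
Step 17. [r1c3∈{3}] r1c3 has the single candidate 3 ⇒ r1c3=3.
Step 18. [r6c5∈{1}] r6c5's peers cover all but 1 ⇒ r6c5=1.
Step 19. [r3c1∈{6}] r3c1's peers cover all but 6. So r3c1=6.

Answer: 2 5 3 1 6 4 / 4 6 1 5 3 2 / 6 1 5 4 2 3 / 3 4 2 6 5 1 / 1 2 6 3 4 5 / 5 3 4 2 1 6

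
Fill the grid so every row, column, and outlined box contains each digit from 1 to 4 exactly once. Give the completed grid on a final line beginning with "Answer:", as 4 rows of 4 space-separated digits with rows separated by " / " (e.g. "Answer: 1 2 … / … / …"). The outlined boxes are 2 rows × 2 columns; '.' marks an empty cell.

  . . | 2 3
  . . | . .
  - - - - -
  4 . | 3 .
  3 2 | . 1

Step 1. [r1c1∈{1}] r1c1 has the single candidate 1. So r1c1=1.
Step 2. [r2c4∈{4}] r2c4's peers cover all but 4. So r2c4=4.
Step 3. [r2c2∈{3}] r2c2 is down to just 3, so r2c2=3.
Step 4. [r3c2∈{1}] only 1 remains possible at r3c2, so r3c2=1.
Step 5. [r2c3∈{1}] r2c3's peers cover all but 1. So r2c3=1.
Step 6. [r3c4∈{2}] nothing but 2 survives at r3c4, so r3c4=2.
Step 7. [r4c3∈{4}] only 4 remains possible at r4c3 ⇒ r4c3=4.
Step 8. [r1c2∈{4}] r1c2 has the single candidate 4, so r1c2=4.
Step 9. [r2c1∈{2}] nothing but 2 survives at r2c1, so r2c1=2.

Answer: 1 4 2 3 / 2 3 1 4 / 4 1 3 2 / 3 2 4 1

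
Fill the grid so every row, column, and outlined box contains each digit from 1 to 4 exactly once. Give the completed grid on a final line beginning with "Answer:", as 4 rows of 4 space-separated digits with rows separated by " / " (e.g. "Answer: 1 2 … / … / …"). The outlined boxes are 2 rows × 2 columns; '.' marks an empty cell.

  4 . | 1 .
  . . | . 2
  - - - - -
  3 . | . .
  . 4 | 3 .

Step 1. [r3c4∈{1,4}] across col 4, 4 lands solely at r3c4. So r3c4=4.
Step 2. [r3c2∈{1,2}] 1 has one home in row 3: r3c2 ⇒ r3c2=1.
Step 3. [r1c2∈{2,3}] row 1 places 2 nowhere but r1c2. So r1c2=2.
Step 4. [r3c3∈{2}] r3c3 has the single candidate 2, so r3c3=2.
Step 5. [r2c3∈{4}] r2c3 is down to just 4 ⇒ r2c3=4.
Step 6. [r4c1∈{2}] r4c1 has the single candidate 2. So r4c1=2.
Step 7. [r2c1∈{1}] r2c1 is down to just 1 ⇒ r2c1=1.
Step 8. [r4c4∈{1}] r4c4 is down to just 1, so r4c4=1.
Step 9. [r2c2∈{3}] r2c2's peers cover all but 3 ⇒ r2c2=3.
Step 10. [r1c4∈{3}] only 3 remains possible at r1c4, so r1c4=3.

Answer: 4 2 1 3 / 1 3 4 2 / 3 1 2 4 / 2 4 3 1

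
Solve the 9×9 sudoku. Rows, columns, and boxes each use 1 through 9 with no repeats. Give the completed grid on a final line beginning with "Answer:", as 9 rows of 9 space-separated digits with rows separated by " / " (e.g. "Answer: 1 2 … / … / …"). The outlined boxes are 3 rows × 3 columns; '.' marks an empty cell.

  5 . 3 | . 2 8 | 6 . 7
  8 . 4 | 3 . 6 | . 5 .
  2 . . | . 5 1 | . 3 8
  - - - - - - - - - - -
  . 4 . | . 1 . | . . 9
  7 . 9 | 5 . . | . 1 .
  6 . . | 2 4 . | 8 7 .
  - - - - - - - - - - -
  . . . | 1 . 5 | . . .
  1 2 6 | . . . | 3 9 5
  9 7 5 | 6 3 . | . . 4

Step 1. [r2c5∈{7,9}] 7 has one home in row 2: r2c5, so r2c5=7.
Step 2. [r4c1∈{3}] only 3 remains possible at r4c1 ⇒ r4c1=3.
Step 3. [r7c3∈{8}] r7c3's peers cover all but 8 ⇒ r7c3=8.
Step 4. [r2c9∈{1,2}] col 9 places 1 nowhere but r2c9. So r2c9=1.
Step 5. [r2c7∈{2,9}] r2c7 is the only open cell in row 2 admitting 2 ⇒ r2c7=2.
Step 6. [r5c9∈{2,3,6}] across row 5, 2 lands solely at r5c9. So r5c9=2.
Step 7. [r4c4∈{7,8}] row 4 places 8 nowhere but r4c4, so r4c4=8.
Step 8. [r3c7∈{4,9}] in col 7, 9 fits only at r3c7 ⇒ r3c7=9.
Step 9. [r8c4∈{4,7}] in col 4, 7 fits only at r8c4. So r8c4=7.
Step 10. [r1c2∈{1,9}] r1c2 is the only open cell in row 1 admitting 1 ⇒ r1c2=1.
Step 11. [r7c8∈{2,6}] row 7 places 2 nowhere but r7c8 ⇒ r7c8=2.
Step 12. [r6c6∈{3,9}] in row 6, 9 fits only at r6c6 ⇒ r6c6=9.
Step 13. [r3c4∈{4}] nothing but 4 survives at r3c4. So r3c4=4.
Step 14. [r5c5∈{6}] nothing but 6 survives at r5c5 ⇒ r5c5=6.
Step 15. [r7c9∈{6}] only 6 remains possible at r7c9 ⇒ r7c9=6.
Step 16. [r7c1∈{4}] r7c1 has the single candidate 4 ⇒ r7c1=4.
Step 17. [r3c3∈{7}] r3c3 is down to just 7. So r3c3=7.
Step 18. [r1c4∈{9}] only 9 remains possible at r1c4. So r1c4=9.
Step 19. [r6c3∈{1}] r6c3 is down to just 1 ⇒ r6c3=1.
Step 20. [r7c2∈{3}] r7c2's peers cover all but 3. So r7c2=3.
Step 21. [r3c2∈{6}] only 6 remains possible at r3c2, so r3c2=6.
Step 22. [r6c9∈{3}] only 3 remains possible at r6c9 ⇒ r6c9=3.
Step 23. [r7c7∈{7}] nothing but 7 survives at r7c7, so r7c7=7.
Step 24. [r9c7∈{1}] r9c7 is down to just 1. So r9c7=1.
Step 25. [r5c7∈{4}] only 4 remains possible at r5c7. So r5c7=4.
Step 26. [r9c6∈{2}] only 2 remains possible at r9c6, so r9c6=2.
Step 27. [r5c6∈{3}] r5c6 is down to just 3 ⇒ r5c6=3.
Step 28. [r7c5∈{9}] only 9 remains possible at r7c5. So r7c5=9.
Step 29. [r4c7∈{5}] only 5 remains possible at r4c7, so r4c7=5.
Step 30. [r4c6∈{7}] r4c6 is down to just 7. So r4c6=7.
Step 31. [r4c3∈{2}] r4c3 is down to just 2. So r4c3=2.
Step 32. [r8c5∈{8}] r8c5 has the single candidate 8, so r8c5=8.
Step 33. [r2c2∈{9}] r2c2's peers cover all but 9 ⇒ r2c2=9.
Step 34. [r9c8∈{8}] nothing but 8 survives at r9c8, so r9c8=8.
Step 35. [r5c2∈{8}] only 8 remains possible at r5c2 ⇒ r5c2=8.
Step 36. [r1c8∈{4}] r1c8 is down to just 4, so r1c8=4.
Step 37. [r4c8∈{6}] only 6 remains possible at r4c8, so r4c8=6.
Step 38. [r8c6∈{4}] nothing but 4 survives at r8c6 ⇒ r8c6=4.
Step 39. [r6c2∈{5}] r6c2 is down to just 5, so r6c2=5.

Answer: 5 1 3 9 2 8 6 4 7 / 8 9 4 3 7 6 2 5 1 / 2 6 7 4 5 1 9 3 8 / 3 4 2 8 1 7 5 6 9 / 7 8 9 5 6 3 4 1 2 / 6 5 1 2 4 9 8 7 3 / 4 3 8 1 9 5 7 2 6 / 1 2 6 7 8 4 3 9 5 / 9 7 5 6 3 2 1 8 4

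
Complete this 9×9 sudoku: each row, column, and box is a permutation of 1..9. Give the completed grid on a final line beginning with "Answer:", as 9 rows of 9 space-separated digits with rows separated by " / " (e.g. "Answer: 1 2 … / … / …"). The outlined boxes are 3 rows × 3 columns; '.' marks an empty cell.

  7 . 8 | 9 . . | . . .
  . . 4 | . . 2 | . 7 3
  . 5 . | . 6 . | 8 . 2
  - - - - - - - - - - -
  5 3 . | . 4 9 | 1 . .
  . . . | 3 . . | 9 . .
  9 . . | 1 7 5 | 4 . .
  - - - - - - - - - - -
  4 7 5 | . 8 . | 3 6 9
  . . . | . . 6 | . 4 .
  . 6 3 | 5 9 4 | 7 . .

Step 1. [r8c7∈{2,5}] across col 7, 2 lands solely at r8c7, so r8c7=2.
Step 2. [r5c5∈{2}] r5c5 is down to just 2, so r5c5=2.
Step 3. [r5c6∈{8}] r5c6 is down to just 8 ⇒ r5c6=8.
Step 4. [r6c2∈{2,8}] r6c2 is the only open cell in box 4 admitting 8, so r6c2=8.
Step 5. [r8c9∈{1,5,8}] in row 8, 5 fits only at r8c9, so r8c9=5.
Step 6. [r6c9∈{6}] only 6 remains possible at r6c9 ⇒ r6c9=6.
Step 7. [r2c2∈{1,9}] 9 has one home in row 2: r2c2. So r2c2=9.
Step 8. [r3c3∈{1}] r3c3 is down to just 1, so r3c3=1.
Step 9. [r2c5∈{1,5}] 1 has one home in row 2: r2c5, so r2c5=1.
Step 10. [r8c2∈{1}] r8c2 has the single candidate 1 ⇒ r8c2=1.
Step 11. [r2c7∈{5,6}] in row 2, 5 fits only at r2c7, so r2c7=5.
Step 12. [r5c9∈{7}] r5c9 has the single candidate 7 ⇒ r5c9=7.
Step 13. [r1c6∈{3}] r1c6 has the single candidate 3, so r1c6=3.
Step 14. [r6c3∈{2}] nothing but 2 survives at r6c3, so r6c3=2.
Step 15. [r4c9∈{8}] only 8 remains possible at r4c9. So r4c9=8.
Step 16. [r9c8∈{1,8}] across col 8, 8 lands solely at r9c8 ⇒ r9c8=8.
Step 17. [r5c3∈{6}] nothing but 6 survives at r5c3 ⇒ r5c3=6.
Step 18. [r1c8∈{1}] r1c8's peers cover all but 1. So r1c8=1.
Step 19. [r3c6∈{7}] only 7 remains possible at r3c6, so r3c6=7.
Step 20. [r7c4∈{2}] nothing but 2 survives at r7c4 ⇒ r7c4=2.
Step 21. [r6c8∈{3}] r6c8's peers cover all but 3 ⇒ r6c8=3.
Step 22. [r8c5∈{3}] only 3 remains possible at r8c5 ⇒ r8c5=3.
Step 23. [r1c5∈{5}] only 5 remains possible at r1c5. So r1c5=5.
Step 24. [r9c1∈{2}] r9c1 has the single candidate 2, so r9c1=2.
Step 25. [r5c2∈{4}] r5c2 is down to just 4 ⇒ r5c2=4.
Step 26. [r9c9∈{1}] r9c9 has the single candidate 1 ⇒ r9c9=1.
Step 27. [r1c9∈{4}] r1c9 is down to just 4 ⇒ r1c9=4.
Step 28. [r3c4∈{4}] r3c4's peers cover all but 4 ⇒ r3c4=4.
Step 29. [r1c2∈{2}] only 2 remains possible at r1c2. So r1c2=2.
Step 30. [r1c7∈{6}] r1c7 has the single candidate 6 ⇒ r1c7=6.
Step 31. [r4c4∈{6}] r4c4 is down to just 6, so r4c4=6.
Step 32. [r8c3∈{9}] r8c3 is down to just 9 ⇒ r8c3=9.
Step 33. [r4c3∈{7}] r4c3 is down to just 7 ⇒ r4c3=7.
Step 34. [r3c8∈{9}] r3c8 is down to just 9, so r3c8=9.
Step 35. [r5c8∈{5}] only 5 remains possible at r5c8. So r5c8=5.
Step 36. [r5c1∈{1}] only 1 remains possible at r5c1. So r5c1=1.
Step 37. [r4c8∈{2}] nothing but 2 survives at r4c8. So r4c8=2.
Step 38. [r8c4∈{7}] r8c4 is down to just 7 ⇒ r8c4=7.
Step 39. [r3c1∈{3}] only 3 remains possible at r3c1 ⇒ r3c1=3.
Step 40. [r8c1∈{8}] nothing but 8 survives at r8c1. So r8c1=8.
Step 41. [r2c1∈{6}] r2c1's peers cover all but 6. So r2c1=6.
Step 42. [r2c4∈{8}] only 8 remains possible at r2c4 ⇒ r2c4=8.
Step 43. [r7c6∈{1}] r7c6 has the single candidate 1 ⇒ r7c6=1.

Answer: 7 2 8 9 5 3 6 1 4 / 6 9 4 8 1 2 5 7 3 / 3 5 1 4 6 7 8 9 2 / 5 3 7 6 4 9 1 2 8 / 1 4 6 3 2 8 9 5 7 / 9 8 2 1 7 5 4 3 6 / 4 7 5 2 8 1 3 6 9 / 8 1 9 7 3 6 2 4 5 / 2 6 3 5 9 4 7 8 1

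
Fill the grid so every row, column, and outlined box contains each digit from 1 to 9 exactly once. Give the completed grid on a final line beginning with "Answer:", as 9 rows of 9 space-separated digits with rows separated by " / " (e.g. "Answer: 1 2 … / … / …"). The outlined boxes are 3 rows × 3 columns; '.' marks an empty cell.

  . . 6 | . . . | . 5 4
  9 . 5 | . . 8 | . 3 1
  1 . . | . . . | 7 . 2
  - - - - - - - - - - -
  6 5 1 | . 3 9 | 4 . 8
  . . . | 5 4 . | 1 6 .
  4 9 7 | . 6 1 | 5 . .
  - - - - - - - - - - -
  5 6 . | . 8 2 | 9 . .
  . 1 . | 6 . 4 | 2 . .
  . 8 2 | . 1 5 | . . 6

Step 1. [r9c4∈{3,7,9}] r9c4 is the only open cell in row 9 admitting 9 ⇒ r9c4=9.
Step 2. [r8c5∈{7}] only 7 remains possible at r8c5 ⇒ r8c5=7.
Step 3. [r8c1∈{3}] nothing but 3 survives at r8c1, so r8c1=3.
Step 4. [r2c5∈{2}] r2c5 is down to just 2 ⇒ r2c5=2.
Step 5. [r5c6∈{7}] only 7 remains possible at r5c6, so r5c6=7.
Step 6. [r1c6∈{3}] r1c6 has the single candidate 3 ⇒ r1c6=3.
Step 7. [r3c4∈{4}] r3c4's peers cover all but 4, so r3c4=4.
Step 8. [r4c8∈{2,7}] in row 4, 7 fits only at r4c8. So r4c8=7.
Step 9. [r3c8∈{8,9}] across col 8, 9 lands solely at r3c8, so r3c8=9.
Step 10. [r3c3∈{3,8}] across row 3, 8 lands solely at r3c3 ⇒ r3c3=8.
Step 11. [r2c4∈{7}] r2c4 is down to just 7, so r2c4=7.
Step 12. [r1c2∈{2,7}] 7 has one home in col 2: r1c2. So r1c2=7.
Step 13. [r6c9∈{3}] r6c9 is down to just 3 ⇒ r6c9=3.
Step 14. [r5c2∈{2,3}] in col 2, 2 fits only at r5c2. So r5c2=2.
Step 15. [r7c3∈{4}] only 4 remains possible at r7c3, so r7c3=4.
Step 16. [r6c8∈{2}] r6c8's peers cover all but 2. So r6c8=2.
Step 17. [r3c2∈{3}] r3c2 is down to just 3. So r3c2=3.
Step 18. [r4c4∈{2}] r4c4 has the single candidate 2, so r4c4=2.
Step 19. [r9c7∈{3}] nothing but 3 survives at r9c7. So r9c7=3.
Step 20. [r6c4∈{8}] r6c4's peers cover all but 8, so r6c4=8.
Step 21. [r3c5∈{5}] only 5 remains possible at r3c5. So r3c5=5.
Step 22. [r1c5∈{9}] r1c5 is down to just 9, so r1c5=9.
Step 23. [r1c7∈{8}] only 8 remains possible at r1c7. So r1c7=8.
Step 24. [r1c1∈{2}] only 2 remains possible at r1c1. So r1c1=2.
Step 25. [r9c1∈{7}] r9c1 has the single candidate 7 ⇒ r9c1=7.
Step 26. [r5c9∈{9}] r5c9 has the single candidate 9 ⇒ r5c9=9.
Step 27. [r8c8∈{8}] r8c8's peers cover all but 8 ⇒ r8c8=8.
Step 28. [r2c7∈{6}] r2c7's peers cover all but 6, so r2c7=6.
Step 29. [r7c8∈{1}] only 1 remains possible at r7c8 ⇒ r7c8=1.
Step 30. [r2c2∈{4}] r2c2 is down to just 4 ⇒ r2c2=4.
Step 31. [r5c1∈{8}] r5c1 is down to just 8 ⇒ r5c1=8.
Step 32. [r8c9∈{5}] nothing but 5 survives at r8c9. So r8c9=5.
Step 33. [r7c4∈{3}] only 3 remains possible at r7c4. So r7c4=3.
Step 34. [r3c6∈{6}] r3c6 is down to just 6. So r3c6=6.
Step 35. [r8c3∈{9}] r8c3 has the single candidate 9. So r8c3=9.
Step 36. [r9c8∈{4}] r9c8 has the single candidate 4, so r9c8=4.
Step 37. [r7c9∈{7}] only 7 remains possible at r7c9 ⇒ r7c9=7.
Step 38. [r5c3∈{3}] r5c3's peers cover all but 3, so r5c3=3.
Step 39. [r1c4∈{1}] only 1 remains possible at r1c4. So r1c4=1.

Answer: 2 7 6 1 9 3 8 5 4 / 9 4 5 7 2 8 6 3 1 / 1 3 8 4 5 6 7 9 2 / 6 5 1 2 3 9 4 7 8 / 8 2 3 5 4 7 1 6 9 / 4 9 7 8 6 1 5 2 3 / 5 6 4 3 8 2 9 1 7 / 3 1 9 6 7 4 2 8 5 / 7 8 2 9 1 5 3 4 6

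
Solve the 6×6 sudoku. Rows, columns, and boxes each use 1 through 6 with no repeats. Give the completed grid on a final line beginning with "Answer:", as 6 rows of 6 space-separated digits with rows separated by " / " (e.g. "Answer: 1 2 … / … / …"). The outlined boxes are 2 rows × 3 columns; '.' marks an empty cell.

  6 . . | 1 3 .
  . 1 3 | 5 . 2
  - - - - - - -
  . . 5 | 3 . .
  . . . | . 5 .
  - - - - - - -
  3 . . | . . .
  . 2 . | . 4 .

Step 1. [r4c4∈{2,4,6}] 4 has one home in col 4: r4c4 ⇒ r4c4=4.
Step 2. [r6c4∈{6}] r6c4 has the single candidate 6 ⇒ r6c4=6.
Step 3. [r3c5∈{1,2,6}] 2 has one home in box 4: r3c5. So r3c5=2.
Step 4. [r6c3∈{1}] r6c3's peers cover all but 1 ⇒ r6c3=1.
Step 5. [r2c1∈{4}] r2c1 is down to just 4, so r2c1=4.
Step 6. [r3c2∈{4,6}] r3c2 is the only open cell in row 3 admitting 4, so r3c2=4.
Step 7. [r3c6∈{1,6}] row 3 places 6 nowhere but r3c6. So r3c6=6.
Step 8. [r4c1∈{1,2}] in col 1, 2 fits only at r4c1, so r4c1=2.
Step 9. [r4c3∈{6}] r4c3's peers cover all but 6 ⇒ r4c3=6.
Step 10. [r6c1∈{5}] r6c1 is down to just 5 ⇒ r6c1=5.
Step 11. [r5c6∈{1,5}] in row 5, 5 fits only at r5c6 ⇒ r5c6=5.
Step 12. [r5c3∈{4}] r5c3's peers cover all but 4 ⇒ r5c3=4.
Step 13. [r5c2∈{6}] r5c2 has the single candidate 6. So r5c2=6.
Step 14. [r5c5∈{1}] r5c5's peers cover all but 1, so r5c5=1.
Step 15. [r6c6∈{3}] nothing but 3 survives at r6c6 ⇒ r6c6=3.
Step 16. [r1c6∈{4}] r1c6 has the single candidate 4. So r1c6=4.
Step 17. [r1c2∈{5}] only 5 remains possible at r1c2. So r1c2=5.
Step 18. [r1c3∈{2}] nothing but 2 survives at r1c3, so r1c3=2.
Step 19. [r5c4∈{2}] r5c4 is down to just 2, so r5c4=2.
Step 20. [r2c5∈{6}] r2c5 is down to just 6 ⇒ r2c5=6.
Step 21. [r4c2∈{3}] only 3 remains possible at r4c2, so r4c2=3.
Step 22. [r3c1∈{1}] r3c1 has the single candidate 1 ⇒ r3c1=1.
Step 23. [r4c6∈{1}] r4c6's peers cover all but 1, so r4c6=1.

Answer: 6 5 2 1 3 4 / 4 1 3 5 6 2 / 1 4 5 3 2 6 / 2 3 6 4 5 1 / 3 6 4 2 1 5 / 5 2 1 6 4 3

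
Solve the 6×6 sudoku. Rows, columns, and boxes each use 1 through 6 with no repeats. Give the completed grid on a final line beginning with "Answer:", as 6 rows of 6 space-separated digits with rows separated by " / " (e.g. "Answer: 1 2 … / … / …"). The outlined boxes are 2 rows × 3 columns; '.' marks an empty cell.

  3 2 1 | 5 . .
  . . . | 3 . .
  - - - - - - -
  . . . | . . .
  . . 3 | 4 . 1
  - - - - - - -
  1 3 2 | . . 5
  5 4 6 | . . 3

Step 1. [r2c5∈{1,2,4,6}] 1 has one home in row 2: r2c5. So r2c5=1.
Step 2. [r2c6∈{2,4,6}] in row 2, 2 fits only at r2c6. So r2c6=2.
Step 3. [r3c6∈{6}] r3c6 has the single candidate 6 ⇒ r3c6=6.
Step 4. [r3c4∈{2}] r3c4's peers cover all but 2 ⇒ r3c4=2.
Step 5. [r5c5∈{4,6}] across row 5, 4 lands solely at r5c5 ⇒ r5c5=4.
Step 6. [r3c1∈{4}] r3c1 has the single candidate 4 ⇒ r3c1=4.
Step 7. [r3c3∈{5}] r3c3's peers cover all but 5. So r3c3=5.
Step 8. [r4c2∈{6}] nothing but 6 survives at r4c2 ⇒ r4c2=6.
Step 9. [r1c5∈{6}] r1c5 is down to just 6 ⇒ r1c5=6.
Step 10. [r4c1∈{2}] r4c1 is down to just 2. So r4c1=2.
Step 11. [r2c1∈{6}] r2c1 is down to just 6. So r2c1=6.
Step 12. [r4c5∈{5}] r4c5's peers cover all but 5, so r4c5=5.
Step 13. [r6c5∈{2}] r6c5's peers cover all but 2, so r6c5=2.
Step 14. [r2c2∈{5}] r2c2's peers cover all but 5. So r2c2=5.
Step 15. [r5c4∈{6}] nothing but 6 survives at r5c4, so r5c4=6.
Step 16. [r2c3∈{4}] nothing but 4 survives at r2c3, so r2c3=4.
Step 17. [r6c4∈{1}] r6c4 is down to just 1 ⇒ r6c4=1.
Step 18. [r3c2∈{1}] r3c2's peers cover all but 1, so r3c2=1.
Step 19. [r3c5∈{3}] only 3 remains possible at r3c5. So r3c5=3.
Step 20. [r1c6∈{4}] r1c6 has the single candidate 4 ⇒ r1c6=4.

Answer: 3 2 1 5 6 4 / 6 5 4 3 1 2 / 4 1 5 2 3 6 / 2 6 3 4 5 1 / 1 3 2 6 4 5 / 5 4 6 1 2 3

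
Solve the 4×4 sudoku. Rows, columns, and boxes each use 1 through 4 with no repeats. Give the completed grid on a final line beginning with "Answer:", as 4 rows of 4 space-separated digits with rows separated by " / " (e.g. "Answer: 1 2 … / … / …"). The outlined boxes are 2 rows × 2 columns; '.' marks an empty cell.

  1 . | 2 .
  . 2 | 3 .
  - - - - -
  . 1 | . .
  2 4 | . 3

Step 1. [r1c4∈{4}] only 4 remains possible at r1c4, so r1c4=4.
Step 2. [r3c1∈{3}] r3c1 has the single candidate 3, so r3c1=3.
Step 3. [r4c3∈{1}] r4c3 is down to just 1, so r4c3=1.
Step 4. [r2c4∈{1}] nothing but 1 survives at r2c4, so r2c4=1.
Step 5. [r1c2∈{3}] r1c2's peers cover all but 3 ⇒ r1c2=3.
Step 6. [r3c3∈{4}] nothing but 4 survives at r3c3 ⇒ r3c3=4.
Step 7. [r3c4∈{2}] r3c4's peers cover all but 2. So r3c4=2.
Step 8. [r2c1∈{4}] r2c1 is down to just 4. So r2c1=4.

Answer: 1 3 2 4 / 4 2 3 1 / 3 1 4 2 / 2 4 1 3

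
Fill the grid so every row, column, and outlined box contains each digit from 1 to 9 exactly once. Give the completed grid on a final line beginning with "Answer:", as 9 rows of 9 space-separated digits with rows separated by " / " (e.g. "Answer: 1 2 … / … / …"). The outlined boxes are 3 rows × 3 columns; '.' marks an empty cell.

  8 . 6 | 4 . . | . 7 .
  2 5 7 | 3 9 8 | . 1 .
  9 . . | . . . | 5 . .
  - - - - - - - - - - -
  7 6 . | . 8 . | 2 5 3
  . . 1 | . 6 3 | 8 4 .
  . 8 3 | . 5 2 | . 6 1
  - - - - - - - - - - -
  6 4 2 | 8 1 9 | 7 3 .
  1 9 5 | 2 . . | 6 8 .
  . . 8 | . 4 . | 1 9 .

Step 1. [r6c4∈{7,9}] row 6 places 7 nowhere but r6c4 ⇒ r6c4=7.
Step 2. [r8c6∈{7}] r8c6 is down to just 7. So r8c6=7.
Step 3. [r3c9∈{2,4,6,8}] in row 3, 8 fits only at r3c9 ⇒ r3c9=8.
Step 4. [r9c4∈{5,6}] col 4 places 5 nowhere but r9c4 ⇒ r9c4=5.
Step 5. [r3c2∈{1,3}] r3c2 is the only open cell in row 3 admitting 3 ⇒ r3c2=3.
Step 6. [r5c4∈{9}] r5c4 has the single candidate 9, so r5c4=9.
Step 7. [r3c4∈{1,6}] r3c4 is the only open cell in col 4 admitting 6, so r3c4=6.
Step 8. [r1c5∈{2}] only 2 remains possible at r1c5, so r1c5=2.
Step 9. [r4c6∈{1,4}] 4 has one home in col 6: r4c6, so r4c6=4.
Step 10. [r2c7∈{4}] r2c7's peers cover all but 4, so r2c7=4.
Step 11. [r1c6∈{1,5}] row 1 places 5 nowhere but r1c6 ⇒ r1c6=5.
Step 12. [r6c7∈{9}] r6c7 has the single candidate 9, so r6c7=9.
Step 13. [r7c9∈{5}] only 5 remains possible at r7c9, so r7c9=5.
Step 14. [r4c3∈{9}] only 9 remains possible at r4c3. So r4c3=9.
Step 15. [r3c5∈{7}] r3c5 has the single candidate 7. So r3c5=7.
Step 16. [r8c5∈{3}] nothing but 3 survives at r8c5, so r8c5=3.
Step 17. [r5c2∈{2}] only 2 remains possible at r5c2 ⇒ r5c2=2.
Step 18. [r9c6∈{6}] r9c6 is down to just 6, so r9c6=6.
Step 19. [r5c9∈{7}] r5c9 has the single candidate 7. So r5c9=7.
Step 20. [r3c3∈{4}] only 4 remains possible at r3c3. So r3c3=4.
Step 21. [r6c1∈{4}] only 4 remains possible at r6c1, so r6c1=4.
Step 22. [r9c9∈{2}] nothing but 2 survives at r9c9 ⇒ r9c9=2.
Step 23. [r8c9∈{4}] nothing but 4 survives at r8c9 ⇒ r8c9=4.
Step 24. [r9c2∈{7}] r9c2's peers cover all but 7 ⇒ r9c2=7.
Step 25. [r3c6∈{1}] r3c6 is down to just 1 ⇒ r3c6=1.
Step 26. [r5c1∈{5}] r5c1 is down to just 5 ⇒ r5c1=5.
Step 27. [r2c9∈{6}] only 6 remains possible at r2c9. So r2c9=6.
Step 28. [r3c8∈{2}] r3c8 is down to just 2. So r3c8=2.
Step 29. [r9c1∈{3}] r9c1's peers cover all but 3 ⇒ r9c1=3.
Step 30. [r4c4∈{1}] r4c4's peers cover all but 1 ⇒ r4c4=1.
Step 31. [r1c9∈{9}] r1c9 has the single candidate 9. So r1c9=9.
Step 32. [r1c7∈{3}] r1c7's peers cover all but 3 ⇒ r1c7=3.
Step 33. [r1c2∈{1}] r1c2's peers cover all but 1 ⇒ r1c2=1.

Answer: 8 1 6 4 2 5 3 7 9 / 2 5 7 3 9 8 4 1 6 / 9 3 4 6 7 1 5 2 8 / 7 6 9 1 8 4 2 5 3 / 5 2 1 9 6 3 8 4 7 / 4 8 3 7 5 2 9 6 1 / 6 4 2 8 1 9 7 3 5 / 1 9 5 2 3 7 6 8 4 / 3 7 8 5 4 6 1 9 2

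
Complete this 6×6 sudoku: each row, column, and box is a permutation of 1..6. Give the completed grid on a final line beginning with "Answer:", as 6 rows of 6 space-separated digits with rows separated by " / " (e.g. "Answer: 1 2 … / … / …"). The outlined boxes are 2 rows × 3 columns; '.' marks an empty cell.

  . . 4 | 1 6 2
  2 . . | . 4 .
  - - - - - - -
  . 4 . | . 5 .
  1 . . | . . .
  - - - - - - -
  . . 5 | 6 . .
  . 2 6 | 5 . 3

Step 1. [r4c5∈{2,3}] r4c5 is the only open cell in col 5 admitting 3. So r4c5=3.
Step 2. [r5c2∈{1,3}] 1 has one home in box 5: r5c2, so r5c2=1.
Step 3. [r5c1∈{3,4}] in row 5, 3 fits only at r5c1. So r5c1=3.
Step 4. [r4c2∈{5,6}] row 4 places 5 nowhere but r4c2. So r4c2=5.
Step 5. [r4c4∈{2,4}] in col 4, 4 fits only at r4c4 ⇒ r4c4=4.
Step 6. [r1c2∈{3}] r1c2 is down to just 3 ⇒ r1c2=3.
Step 7. [r4c3∈{2}] r4c3 is down to just 2. So r4c3=2.
Step 8. [r3c6∈{1,6}] row 3 places 1 nowhere but r3c6, so r3c6=1.
Step 9. [r3c3∈{3}] only 3 remains possible at r3c3 ⇒ r3c3=3.
Step 10. [r3c1∈{6}] r3c1 has the single candidate 6, so r3c1=6.
Step 11. [r5c6∈{4}] r5c6 is down to just 4 ⇒ r5c6=4.
Step 12. [r6c1∈{4}] r6c1 is down to just 4. So r6c1=4.
Step 13. [r5c5∈{2}] r5c5's peers cover all but 2 ⇒ r5c5=2.
Step 14. [r2c3∈{1}] only 1 remains possible at r2c3. So r2c3=1.
Step 15. [r1c1∈{5}] r1c1's peers cover all but 5, so r1c1=5.
Step 16. [r2c4∈{3}] nothing but 3 survives at r2c4. So r2c4=3.
Step 17. [r3c4∈{2}] r3c4 is down to just 2, so r3c4=2.
Step 18. [r4c6∈{6}] r4c6 is down to just 6, so r4c6=6.
Step 19. [r6c5∈{1}] only 1 remains possible at r6c5, so r6c5=1.
Step 20. [r2c6∈{5}] r2c6 has the single candidate 5 ⇒ r2c6=5.
Step 21. [r2c2∈{6}] only 6 remains possible at r2c2 ⇒ r2c2=6.

Answer: 5 3 4 1 6 2 / 2 6 1 3 4 5 / 6 4 3 2 5 1 / 1 5 2 4 3 6 / 3 1 5 6 2 4 / 4 2 6 5 1 3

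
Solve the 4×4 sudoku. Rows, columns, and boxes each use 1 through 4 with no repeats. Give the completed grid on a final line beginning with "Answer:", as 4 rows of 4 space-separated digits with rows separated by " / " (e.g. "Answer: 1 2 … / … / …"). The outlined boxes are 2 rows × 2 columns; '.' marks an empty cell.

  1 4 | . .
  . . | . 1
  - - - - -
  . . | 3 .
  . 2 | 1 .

Step 1. [r4c1∈{3,4}] 3 has one home in row 4: r4c1, so r4c1=3.
Step 2. [r3c4∈{2,4}] in row 3, 2 fits only at r3c4 ⇒ r3c4=2.
Step 3. [r2c1∈{2}] only 2 remains possible at r2c1. So r2c1=2.
Step 4. [r2c2∈{3}] nothing but 3 survives at r2c2. So r2c2=3.
Step 5. [r2c3∈{4}] r2c3's peers cover all but 4. So r2c3=4.
Step 6. [r3c1∈{4}] r3c1 has the single candidate 4. So r3c1=4.
Step 7. [r3c2∈{1}] r3c2 has the single candidate 1 ⇒ r3c2=1.
Step 8. [r4c4∈{4}] r4c4 has the single candidate 4. So r4c4=4.
Step 9. [r1c4∈{3}] nothing but 3 survives at r1c4, so r1c4=3.
Step 10. [r1c3∈{2}] r1c3's peers cover all but 2, so r1c3=2.

Answer: 1 4 2 3 / 2 3 4 1 / 4 1 3 2 / 3 2 1 4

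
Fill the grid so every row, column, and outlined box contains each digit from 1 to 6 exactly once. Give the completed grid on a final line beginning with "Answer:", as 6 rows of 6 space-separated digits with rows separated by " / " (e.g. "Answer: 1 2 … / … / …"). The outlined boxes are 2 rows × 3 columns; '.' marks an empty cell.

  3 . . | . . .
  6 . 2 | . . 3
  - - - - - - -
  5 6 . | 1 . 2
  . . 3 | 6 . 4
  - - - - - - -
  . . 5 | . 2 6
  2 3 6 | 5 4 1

Step 1. [r1c3∈{1,4}] col 3 places 1 nowhere but r1c3. So r1c3=1.
Step 2. [r1c6∈{5}] r1c6's peers cover all but 5, so r1c6=5.
Step 3. [r1c2∈{4}] r1c2's peers cover all but 4 ⇒ r1c2=4.
Step 4. [r4c1∈{1}] only 1 remains possible at r4c1. So r4c1=1.
Step 5. [r4c5∈{5}] r4c5 is down to just 5, so r4c5=5.
Step 6. [r5c1∈{4}] r5c1's peers cover all but 4 ⇒ r5c1=4.
Step 7. [r2c5∈{1}] r2c5 is down to just 1. So r2c5=1.
Step 8. [r1c4∈{2}] r1c4 has the single candidate 2. So r1c4=2.
Step 9. [r5c4∈{3}] nothing but 3 survives at r5c4, so r5c4=3.
Step 10. [r3c3∈{4}] r3c3's peers cover all but 4 ⇒ r3c3=4.
Step 11. [r4c2∈{2}] r4c2 has the single candidate 2, so r4c2=2.
Step 12. [r2c4∈{4}] r2c4 is down to just 4. So r2c4=4.
Step 13. [r2c2∈{5}] r2c2's peers cover all but 5 ⇒ r2c2=5.
Step 14. [r1c5∈{6}] only 6 remains possible at r1c5 ⇒ r1c5=6.
Step 15. [r5c2∈{1}] only 1 remains possible at r5c2. So r5c2=1.
Step 16. [r3c5∈{3}] nothing but 3 survives at r3c5, so r3c5=3.

Answer: 3 4 1 2 6 5 / 6 5 2 4 1 3 / 5 6 4 1 3 2 / 1 2 3 6 5 4 / 4 1 5 3 2 6 / 2 3 6 5 4 1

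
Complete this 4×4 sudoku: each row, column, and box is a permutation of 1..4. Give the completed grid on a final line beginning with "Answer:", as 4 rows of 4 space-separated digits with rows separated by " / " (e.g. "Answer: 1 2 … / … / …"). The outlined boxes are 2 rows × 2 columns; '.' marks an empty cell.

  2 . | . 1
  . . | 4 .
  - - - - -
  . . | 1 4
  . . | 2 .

Step 1. [r3c1∈{3}] r3c1 is down to just 3 ⇒ r3c1=3.
Step 2. [r1c3∈{3}] only 3 remains possible at r1c3. So r1c3=3.
Step 3. [r2c1∈{1}] r2c1 has the single candidate 1, so r2c1=1.
Step 4. [r4c1∈{4}] r4c1 has the single candidate 4 ⇒ r4c1=4.
Step 5. [r1c2∈{4}] r1c2 is down to just 4. So r1c2=4.
Step 6. [r4c4∈{3}] r4c4 has the single candidate 3 ⇒ r4c4=3.
Step 7. [r3c2∈{2}] r3c2's peers cover all but 2. So r3c2=2.
Step 8. [r4c2∈{1}] only 1 remains possible at r4c2, so r4c2=1.
Step 9. [r2c4∈{2}] r2c4 has the single candidate 2 ⇒ r2c4=2.
Step 10. [r2c2∈{3}] r2c2's peers cover all but 3. So r2c2=3.

Answer: 2 4 3 1 / 1 3 4 2 / 3 2 1 4 / 4 1 2 3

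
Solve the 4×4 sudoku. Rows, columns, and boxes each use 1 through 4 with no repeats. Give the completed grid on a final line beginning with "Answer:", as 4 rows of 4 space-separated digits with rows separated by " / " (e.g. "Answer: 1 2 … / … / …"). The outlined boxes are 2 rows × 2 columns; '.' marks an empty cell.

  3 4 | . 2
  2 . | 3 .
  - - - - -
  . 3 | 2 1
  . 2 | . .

Step 1. [r4c3∈{4}] nothing but 4 survives at r4c3 ⇒ r4c3=4.
Step 2. [r1c3∈{1}] nothing but 1 survives at r1c3, so r1c3=1.
Step 3. [r4c4∈{3}] nothing but 3 survives at r4c4. So r4c4=3.
Step 4. [r4c1∈{1}] r4c1's peers cover all but 1 ⇒ r4c1=1.
Step 5. [r2c4∈{4}] r2c4 is down to just 4. So r2c4=4.
Step 6. [r2c2∈{1}] only 1 remains possible at r2c2 ⇒ r2c2=1.
Step 7. [r3c1∈{4}] r3c1's peers cover all but 4 ⇒ r3c1=4.

Answer: 3 4 1 2 / 2 1 3 4 / 4 3 2 1 / 1 2 4 3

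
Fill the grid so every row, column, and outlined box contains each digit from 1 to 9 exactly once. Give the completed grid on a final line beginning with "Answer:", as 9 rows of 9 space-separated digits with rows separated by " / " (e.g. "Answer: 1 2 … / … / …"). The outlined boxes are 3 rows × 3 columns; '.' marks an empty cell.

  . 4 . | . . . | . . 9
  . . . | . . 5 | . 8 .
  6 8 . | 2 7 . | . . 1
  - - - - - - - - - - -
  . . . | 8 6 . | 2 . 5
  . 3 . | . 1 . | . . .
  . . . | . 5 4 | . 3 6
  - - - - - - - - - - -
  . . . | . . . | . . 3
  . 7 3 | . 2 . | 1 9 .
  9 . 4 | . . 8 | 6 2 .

Step 1. [r2c4∈{1,3,4,6,9}] across row 2, 6 lands solely at r2c4 ⇒ r2c4=6.
Step 2. [r5c3∈{2,5,6,7,8,9}] r5c3 is the only open cell in row 5 admitting 6 ⇒ r5c3=6.
Step 3. [r5c1∈{2,4,5,7,8}] across row 5, 5 lands solely at r5c1, so r5c1=5.
Step 4. [r2c9∈{2,4,7}] r2c9 is the only open cell in col 9 admitting 2 ⇒ r2c9=2.
Step 5. [r4c8∈{1,4,7}] r4c8 is the only open cell in col 8 admitting 1. So r4c8=1.
Step 6. [r4c2∈{9}] r4c2 has the single candidate 9. So r4c2=9.
Step 7. [r2c2∈{1}] r2c2 has the single candidate 1 ⇒ r2c2=1.
Step 8. [r9c4∈{1,3,5,7}] 1 has one home in row 9: r9c4, so r9c4=1.
Step 9. [r1c4∈{3}] only 3 remains possible at r1c4 ⇒ r1c4=3.
Step 10. [r4c3∈{7}] r4c3's peers cover all but 7. So r4c3=7.
Step 11. [r3c6∈{9}] r3c6 has the single candidate 9 ⇒ r3c6=9.
Step 12. [r3c3∈{5}] r3c3's peers cover all but 5 ⇒ r3c3=5.
Step 13. [r3c8∈{4}] r3c8 is down to just 4 ⇒ r3c8=4.
Step 14. [r5c8∈{7}] nothing but 7 survives at r5c8. So r5c8=7.
Step 15. [r8c1∈{8}] r8c1 has the single candidate 8, so r8c1=8.
Step 16. [r7c7∈{4,5,7,8}] across row 7, 8 lands solely at r7c7, so r7c7=8.
Step 17. [r6c2∈{2}] r6c2 has the single candidate 2, so r6c2=2.
Step 18. [r5c4∈{9}] r5c4 is down to just 9. So r5c4=9.
Step 19. [r7c8∈{5}] nothing but 5 survives at r7c8, so r7c8=5.
Step 20. [r1c3∈{2}] nothing but 2 survives at r1c3, so r1c3=2.
Step 21. [r7c6∈{6,7}] r7c6 is the only open cell in col 6 admitting 7, so r7c6=7.
Step 22. [r2c1∈{3,7}] col 1 places 3 nowhere but r2c1, so r2c1=3.
Step 23. [r6c1∈{1}] nothing but 1 survives at r6c1 ⇒ r6c1=1.
Step 24. [r7c4∈{4}] nothing but 4 survives at r7c4 ⇒ r7c4=4.
Step 25. [r8c9∈{4}] only 4 remains possible at r8c9, so r8c9=4.
Step 26. [r1c7∈{5,7}] across row 1, 5 lands solely at r1c7. So r1c7=5.
Step 27. [r7c5∈{9}] nothing but 9 survives at r7c5 ⇒ r7c5=9.
Step 28. [r7c1∈{2}] r7c1 is down to just 2 ⇒ r7c1=2.
Step 29. [r5c6∈{2}] r5c6's peers cover all but 2 ⇒ r5c6=2.
Step 30. [r5c7∈{4}] r5c7's peers cover all but 4. So r5c7=4.
Step 31. [r9c9∈{7}] nothing but 7 survives at r9c9. So r9c9=7.
Step 32. [r9c5∈{3}] r9c5's peers cover all but 3, so r9c5=3.
Step 33. [r2c7∈{7}] r2c7's peers cover all but 7 ⇒ r2c7=7.
Step 34. [r6c3∈{8}] r6c3's peers cover all but 8 ⇒ r6c3=8.
Step 35. [r7c2∈{6}] nothing but 6 survives at r7c2 ⇒ r7c2=6.
Step 36. [r4c6∈{3}] nothing but 3 survives at r4c6, so r4c6=3.
Step 37. [r5c9∈{8}] nothing but 8 survives at r5c9, so r5c9=8.
Step 38. [r8c6∈{6}] r8c6 has the single candidate 6, so r8c6=6.
Step 39. [r2c5∈{4}] r2c5's peers cover all but 4, so r2c5=4.
Step 40. [r1c1∈{7}] only 7 remains possible at r1c1 ⇒ r1c1=7.
Step 41. [r3c7∈{3}] nothing but 3 survives at r3c7 ⇒ r3c7=3.
Step 42. [r1c5∈{8}] nothing but 8 survives at r1c5. So r1c5=8.
Step 43. [r8c4∈{5}] r8c4 has the single candidate 5 ⇒ r8c4=5.
Step 44. [r9c2∈{5}] only 5 remains possible at r9c2. So r9c2=5.
Step 45. [r1c6∈{1}] nothing but 1 survives at r1c6 ⇒ r1c6=1.
Step 46. [r1c8∈{6}] r1c8 has the single candidate 6. So r1c8=6.
Step 47. [r2c3∈{9}] only 9 remains possible at r2c3. So r2c3=9.
Step 48. [r6c4∈{7}] only 7 remains possible at r6c4. So r6c4=7.
Step 49. [r7c3∈{1}] r7c3's peers cover all but 1, so r7c3=1.
Step 50. [r6c7∈{9}] r6c7 is down to just 9 ⇒ r6c7=9.
Step 51. [r4c1∈{4}] r4c1 is down to just 4. So r4c1=4.

Answer: 7 4 2 3 8 1 5 6 9 / 3 1 9 6 4 5 7 8 2 / 6 8 5 2 7 9 3 4 1 / 4 9 7 8 6 3 2 1 5 / 5 3 6 9 1 2 4 7 8 / 1 2 8 7 5 4 9 3 6 / 2 6 1 4 9 7 8 5 3 / 8 7 3 5 2 6 1 9 4 / 9 5 4 1 3 8 6 2 7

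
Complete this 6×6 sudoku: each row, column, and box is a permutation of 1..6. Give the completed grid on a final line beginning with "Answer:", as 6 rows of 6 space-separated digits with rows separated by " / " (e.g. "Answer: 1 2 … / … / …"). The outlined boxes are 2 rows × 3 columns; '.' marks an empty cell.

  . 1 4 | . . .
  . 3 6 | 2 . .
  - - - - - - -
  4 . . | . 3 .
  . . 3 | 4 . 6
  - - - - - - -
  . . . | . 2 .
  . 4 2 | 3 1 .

Step 1. [r4c5∈{5}] r4c5's peers cover all but 5, so r4c5=5.
Step 2. [r6c6∈{5}] r6c6 is down to just 5. So r6c6=5.
Step 3. [r5c1∈{1,3,5,6}] in row 5, 3 fits only at r5c1. So r5c1=3.
Step 4. [r3c2∈{2,5,6}] r3c2 is the only open cell in row 3 admitting 6. So r3c2=6.
Step 5. [r2c6∈{1,4}] row 2 places 1 nowhere but r2c6 ⇒ r2c6=1.
Step 6. [r3c3∈{1,5}] row 3 places 5 nowhere but r3c3 ⇒ r3c3=5.
Step 7. [r1c1∈{2,5}] r1c1 is the only open cell in row 1 admitting 2 ⇒ r1c1=2.
Step 8. [r5c4∈{6}] nothing but 6 survives at r5c4. So r5c4=6.
Step 9. [r5c6∈{4}] r5c6's peers cover all but 4 ⇒ r5c6=4.
Step 10. [r6c1∈{6}] only 6 remains possible at r6c1, so r6c1=6.
Step 11. [r3c4∈{1}] only 1 remains possible at r3c4 ⇒ r3c4=1.
Step 12. [r2c1∈{5}] r2c1 has the single candidate 5, so r2c1=5.
Step 13. [r3c6∈{2}] r3c6 has the single candidate 2, so r3c6=2.
Step 14. [r1c4∈{5}] r1c4 is down to just 5 ⇒ r1c4=5.
Step 15. [r4c2∈{2}] only 2 remains possible at r4c2. So r4c2=2.
Step 16. [r5c2∈{5}] r5c2 is down to just 5. So r5c2=5.
Step 17. [r1c5∈{6}] r1c5 has the single candidate 6 ⇒ r1c5=6.
Step 18. [r4c1∈{1}] r4c1 has the single candidate 1. So r4c1=1.
Step 19. [r2c5∈{4}] r2c5 is down to just 4 ⇒ r2c5=4.
Step 20. [r1c6∈{3}] r1c6 has the single candidate 3, so r1c6=3.
Step 21. [r5c3∈{1}] r5c3 is down to just 1, so r5c3=1.

Answer: 2 1 4 5 6 3 / 5 3 6 2 4 1 / 4 6 5 1 3 2 / 1 2 3 4 5 6 / 3 5 1 6 2 4 / 6 4 2 3 1 5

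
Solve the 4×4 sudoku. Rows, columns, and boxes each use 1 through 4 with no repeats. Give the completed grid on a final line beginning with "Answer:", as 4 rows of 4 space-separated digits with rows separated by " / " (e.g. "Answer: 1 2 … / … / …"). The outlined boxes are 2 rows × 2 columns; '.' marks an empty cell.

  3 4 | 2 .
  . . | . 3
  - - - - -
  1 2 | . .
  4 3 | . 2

Step 1. [r2c3∈{1,4}] in row 2, 4 fits only at r2c3, so r2c3=4.
Step 2. [r3c3∈{3}] r3c3 has the single candidate 3, so r3c3=3.
Step 3. [r1c4∈{1}] only 1 remains possible at r1c4 ⇒ r1c4=1.
Step 4. [r2c1∈{2}] r2c1's peers cover all but 2. So r2c1=2.
Step 5. [r4c3∈{1}] nothing but 1 survives at r4c3, so r4c3=1.
Step 6. [r3c4∈{4}] r3c4's peers cover all but 4, so r3c4=4.
Step 7. [r2c2∈{1}] only 1 remains possible at r2c2 ⇒ r2c2=1.

Answer: 3 4 2 1 / 2 1 4 3 / 1 2 3 4 / 4 3 1 2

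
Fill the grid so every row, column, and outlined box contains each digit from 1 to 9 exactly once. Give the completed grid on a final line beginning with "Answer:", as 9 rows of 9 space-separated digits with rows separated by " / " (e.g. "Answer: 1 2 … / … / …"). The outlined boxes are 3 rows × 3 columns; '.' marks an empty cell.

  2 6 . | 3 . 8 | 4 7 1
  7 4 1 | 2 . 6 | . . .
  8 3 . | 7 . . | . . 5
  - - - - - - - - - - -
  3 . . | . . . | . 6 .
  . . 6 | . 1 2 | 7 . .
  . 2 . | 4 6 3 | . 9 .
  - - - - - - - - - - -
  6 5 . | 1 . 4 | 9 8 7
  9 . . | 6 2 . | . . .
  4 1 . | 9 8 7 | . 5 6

Step 1. [r6c9∈{8}] r6c9 is down to just 8. So r6c9=8.
Step 2. [r4c3∈{4,5,7,8,9}] col 3 places 4 nowhere but r4c3. So r4c3=4.
Step 3. [r4c7∈{1,2,5}] row 4 places 1 nowhere but r4c7. So r4c7=1.
Step 4. [r8c7∈{3}] only 3 remains possible at r8c7, so r8c7=3.
Step 5. [r4c5∈{5,7,9}] r4c5 is the only open cell in col 5 admitting 7. So r4c5=7.
Step 6. [r3c3∈{9}] nothing but 9 survives at r3c3, so r3c3=9.
Step 7. [r5c1∈{5}] r5c1 has the single candidate 5 ⇒ r5c1=5.
Step 8. [r2c5∈{5,9}] across row 2, 5 lands solely at r2c5 ⇒ r2c5=5.
Step 9. [r5c2∈{8,9}] r5c2 is the only open cell in row 5 admitting 9. So r5c2=9.
Step 10. [r9c3∈{2,3}] across row 9, 3 lands solely at r9c3 ⇒ r9c3=3.
Step 11. [r4c4∈{5,8}] in col 4, 5 fits only at r4c4. So r4c4=5.
Step 12. [r2c8∈{3}] r2c8 is down to just 3. So r2c8=3.
Step 13. [r8c3∈{7,8}] col 3 places 8 nowhere but r8c3, so r8c3=8.
Step 14. [r8c9∈{4}] nothing but 4 survives at r8c9. So r8c9=4.
Step 15. [r9c7∈{2}] only 2 remains possible at r9c7, so r9c7=2.
Step 16. [r3c6∈{1}] nothing but 1 survives at r3c6. So r3c6=1.
Step 17. [r4c6∈{9}] only 9 remains possible at r4c6, so r4c6=9.
Step 18. [r5c9∈{3}] only 3 remains possible at r5c9 ⇒ r5c9=3.
Step 19. [r7c3∈{2}] only 2 remains possible at r7c3, so r7c3=2.
Step 20. [r6c1∈{1}] r6c1's peers cover all but 1, so r6c1=1.
Step 21. [r8c6∈{5}] only 5 remains possible at r8c6 ⇒ r8c6=5.
Step 22. [r3c7∈{6}] nothing but 6 survives at r3c7, so r3c7=6.
Step 23. [r1c3∈{5}] only 5 remains possible at r1c3. So r1c3=5.
Step 24. [r3c5∈{4}] nothing but 4 survives at r3c5. So r3c5=4.
Step 25. [r5c4∈{8}] only 8 remains possible at r5c4 ⇒ r5c4=8.
Step 26. [r8c2∈{7}] only 7 remains possible at r8c2 ⇒ r8c2=7.
Step 27. [r7c5∈{3}] nothing but 3 survives at r7c5, so r7c5=3.
Step 28. [r4c9∈{2}] r4c9 has the single candidate 2, so r4c9=2.
Step 29. [r2c7∈{8}] r2c7 is down to just 8 ⇒ r2c7=8.
Step 30. [r6c7∈{5}] r6c7 has the single candidate 5 ⇒ r6c7=5.
Step 31. [r5c8∈{4}] only 4 remains possible at r5c8 ⇒ r5c8=4.
Step 32. [r2c9∈{9}] r2c9 is down to just 9, so r2c9=9.
Step 33. [r3c8∈{2}] r3c8's peers cover all but 2, so r3c8=2.
Step 34. [r4c2∈{8}] only 8 remains possible at r4c2, so r4c2=8.
Step 35. [r6c3∈{7}] r6c3's peers cover all but 7. So r6c3=7.
Step 36. [r8c8∈{1}] r8c8 has the single candidate 1 ⇒ r8c8=1.
Step 37. [r1c5∈{9}] r1c5's peers cover all but 9. So r1c5=9.

Answer: 2 6 5 3 9 8 4 7 1 / 7 4 1 2 5 6 8 3 9 / 8 3 9 7 4 1 6 2 5 / 3 8 4 5 7 9 1 6 2 / 5 9 6 8 1 2 7 4 3 / 1 2 7 4 6 3 5 9 8 / 6 5 2 1 3 4 9 8 7 / 9 7 8 6 2 5 3 1 4 / 4 1 3 9 8 7 2 5 6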